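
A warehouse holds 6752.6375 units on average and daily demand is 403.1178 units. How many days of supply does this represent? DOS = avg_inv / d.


DOS = 6752.6375 / 403.1178 = 16.7510

16.7510 days


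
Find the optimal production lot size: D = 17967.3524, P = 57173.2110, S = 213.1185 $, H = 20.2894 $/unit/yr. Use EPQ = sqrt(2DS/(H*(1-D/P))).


1 - D/P = 1 - 0.3143 = 0.6857
H*(1-D/P) = 13.9132
2DS = 7658350.3849
EPQ = sqrt(550437.0300) = 741.9144

741.9144 units


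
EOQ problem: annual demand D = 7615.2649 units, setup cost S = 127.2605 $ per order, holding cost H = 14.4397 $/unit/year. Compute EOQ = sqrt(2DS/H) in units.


2*D*S = 2 * 7615.2649 * 127.2605 = 1938244.8376
2*D*S/H = 134230.2705
EOQ = sqrt(134230.2705) = 366.3745

366.3745 units


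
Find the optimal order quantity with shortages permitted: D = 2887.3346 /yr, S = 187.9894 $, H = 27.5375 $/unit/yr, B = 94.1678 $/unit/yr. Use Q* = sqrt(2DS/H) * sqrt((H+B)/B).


sqrt(2DS/H) = 198.5491
sqrt((H+B)/B) = 1.1369
Q* = 198.5491 * 1.1369 = 225.7208

225.7208 units


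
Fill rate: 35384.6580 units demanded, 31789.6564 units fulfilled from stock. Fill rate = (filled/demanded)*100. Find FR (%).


FR = 31789.6564 / 35384.6580 * 100 = 89.8402

89.8402%


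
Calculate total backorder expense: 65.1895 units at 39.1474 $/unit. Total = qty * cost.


Total = 65.1895 * 39.1474 = 2551.9994

2551.9994 $


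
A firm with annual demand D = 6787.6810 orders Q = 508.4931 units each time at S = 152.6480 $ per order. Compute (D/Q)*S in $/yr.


Number of orders = D/Q = 13.3486
Cost = 13.3486 * 152.6480 = 2037.6401

2037.6401 $/yr


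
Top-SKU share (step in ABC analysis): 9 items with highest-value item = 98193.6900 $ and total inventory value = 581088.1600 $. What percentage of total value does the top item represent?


Top item = 98193.6900
Total = 581088.1600
Percentage = 98193.6900 / 581088.1600 * 100 = 16.8982

16.8982%


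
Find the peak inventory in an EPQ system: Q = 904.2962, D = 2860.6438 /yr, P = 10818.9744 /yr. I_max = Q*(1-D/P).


D/P = 0.2644
1 - D/P = 0.7356
I_max = 904.2962 * 0.7356 = 665.1913

665.1913 units


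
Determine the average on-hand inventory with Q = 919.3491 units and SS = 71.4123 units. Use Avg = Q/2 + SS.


Q/2 = 459.6746
Avg = 459.6746 + 71.4123 = 531.0869

531.0869 units


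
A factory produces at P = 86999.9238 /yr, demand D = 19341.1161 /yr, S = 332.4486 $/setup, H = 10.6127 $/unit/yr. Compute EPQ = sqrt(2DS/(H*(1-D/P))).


1 - D/P = 1 - 0.2223 = 0.7777
H*(1-D/P) = 8.2534
2DS = 12859853.9398
EPQ = sqrt(1558133.5543) = 1248.2522

1248.2522 units


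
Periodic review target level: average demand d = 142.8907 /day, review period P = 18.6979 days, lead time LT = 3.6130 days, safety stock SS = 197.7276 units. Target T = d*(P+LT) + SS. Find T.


P + LT = 22.3109
d*(P+LT) = 142.8907 * 22.3109 = 3188.0201
T = 3188.0201 + 197.7276 = 3385.7477

3385.7477 units


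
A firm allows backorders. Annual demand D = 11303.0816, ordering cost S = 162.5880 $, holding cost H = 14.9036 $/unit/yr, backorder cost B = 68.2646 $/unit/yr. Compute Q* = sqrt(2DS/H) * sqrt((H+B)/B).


sqrt(2DS/H) = 496.6061
sqrt((H+B)/B) = 1.1038
Q* = 496.6061 * 1.1038 = 548.1418

548.1418 units


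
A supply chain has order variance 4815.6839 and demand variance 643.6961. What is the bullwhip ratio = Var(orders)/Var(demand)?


BW = 4815.6839 / 643.6961 = 7.4813

7.4813


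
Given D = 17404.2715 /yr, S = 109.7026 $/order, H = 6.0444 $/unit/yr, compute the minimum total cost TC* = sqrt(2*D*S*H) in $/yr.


2*D*S*H = 23081071.3084
TC* = sqrt(23081071.3084) = 4804.2764

4804.2764 $/yr


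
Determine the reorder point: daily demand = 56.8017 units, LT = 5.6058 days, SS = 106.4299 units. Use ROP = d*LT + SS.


d*LT = 56.8017 * 5.6058 = 318.4190
ROP = 318.4190 + 106.4299 = 424.8489

424.8489 units


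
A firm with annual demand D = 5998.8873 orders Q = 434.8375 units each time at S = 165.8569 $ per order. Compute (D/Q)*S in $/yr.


Number of orders = D/Q = 13.7957
Cost = 13.7957 * 165.8569 = 2288.1119

2288.1119 $/yr


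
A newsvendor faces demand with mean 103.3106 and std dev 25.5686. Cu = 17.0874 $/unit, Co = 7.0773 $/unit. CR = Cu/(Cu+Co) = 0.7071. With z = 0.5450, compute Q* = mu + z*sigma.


CR = Cu/(Cu+Co) = 17.0874/(17.0874+7.0773) = 0.7071
z = 0.5450
Q* = 103.3106 + 0.5450 * 25.5686 = 117.2455

117.2455 units


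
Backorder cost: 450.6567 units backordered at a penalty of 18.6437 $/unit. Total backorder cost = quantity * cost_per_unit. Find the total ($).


Total = 450.6567 * 18.6437 = 8401.9083

8401.9083 $


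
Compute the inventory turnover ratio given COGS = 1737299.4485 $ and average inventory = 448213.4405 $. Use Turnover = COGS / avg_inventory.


Turnover = 1737299.4485 / 448213.4405 = 3.8761

3.8761


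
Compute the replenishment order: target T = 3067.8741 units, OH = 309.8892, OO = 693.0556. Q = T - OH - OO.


Inventory position = OH + OO = 309.8892 + 693.0556 = 1002.9448
Q = 3067.8741 - 1002.9448 = 2064.9293

2064.9293 units


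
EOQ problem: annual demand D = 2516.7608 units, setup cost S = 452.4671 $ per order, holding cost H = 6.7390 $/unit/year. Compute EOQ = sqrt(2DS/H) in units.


2*D*S = 2 * 2516.7608 * 452.4671 = 2277502.9211
2*D*S/H = 337958.5875
EOQ = sqrt(337958.5875) = 581.3421

581.3421 units


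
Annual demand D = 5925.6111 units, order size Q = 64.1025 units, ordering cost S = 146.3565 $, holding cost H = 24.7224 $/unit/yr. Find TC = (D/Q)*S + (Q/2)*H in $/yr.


Ordering cost = D*S/Q = 13529.1401
Holding cost = Q*H/2 = 792.3838
TC = 13529.1401 + 792.3838 = 14321.5239

14321.5239 $/yr


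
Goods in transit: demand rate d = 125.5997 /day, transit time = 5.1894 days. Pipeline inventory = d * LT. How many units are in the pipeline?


Pipeline = 125.5997 * 5.1894 = 651.7871

651.7871 units


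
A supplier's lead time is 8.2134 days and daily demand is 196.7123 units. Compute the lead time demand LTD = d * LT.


LTD = 196.7123 * 8.2134 = 1615.6768

1615.6768 units


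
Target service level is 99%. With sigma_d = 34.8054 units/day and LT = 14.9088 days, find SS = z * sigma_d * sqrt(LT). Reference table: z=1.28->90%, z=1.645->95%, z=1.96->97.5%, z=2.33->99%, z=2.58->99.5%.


From the table, SL = 99% corresponds to z = 2.33
sqrt(LT) = sqrt(14.9088) = 3.8612
SS = 2.33 * 34.8054 * 3.8612 = 313.1294

313.1294 units


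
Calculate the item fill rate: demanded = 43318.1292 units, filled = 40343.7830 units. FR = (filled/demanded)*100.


FR = 40343.7830 / 43318.1292 * 100 = 93.1337

93.1337%


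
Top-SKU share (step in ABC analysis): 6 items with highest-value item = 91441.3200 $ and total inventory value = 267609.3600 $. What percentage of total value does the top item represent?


Top item = 91441.3200
Total = 267609.3600
Percentage = 91441.3200 / 267609.3600 * 100 = 34.1697

34.1697%


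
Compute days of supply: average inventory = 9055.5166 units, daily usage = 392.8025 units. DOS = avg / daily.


DOS = 9055.5166 / 392.8025 = 23.0536

23.0536 days


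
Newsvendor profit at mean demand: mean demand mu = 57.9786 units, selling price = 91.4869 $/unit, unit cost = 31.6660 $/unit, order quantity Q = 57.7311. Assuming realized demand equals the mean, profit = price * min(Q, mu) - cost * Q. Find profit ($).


Sales at mu = min(57.7311, 57.9786) = 57.7311
Revenue = 91.4869 * 57.7311 = 5281.6394
Total cost = 31.6660 * 57.7311 = 1828.1130
Profit = 5281.6394 - 1828.1130 = 3453.5264

3453.5264 $


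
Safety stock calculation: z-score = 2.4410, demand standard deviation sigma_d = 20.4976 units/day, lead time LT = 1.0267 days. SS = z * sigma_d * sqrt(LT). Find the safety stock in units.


sqrt(LT) = sqrt(1.0267) = 1.0133
SS = 2.4410 * 20.4976 * 1.0133 = 50.6982

50.6982 units


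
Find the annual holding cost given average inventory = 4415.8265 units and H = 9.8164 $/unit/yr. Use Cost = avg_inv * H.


Cost = 4415.8265 * 9.8164 = 43347.5193

43347.5193 $/yr


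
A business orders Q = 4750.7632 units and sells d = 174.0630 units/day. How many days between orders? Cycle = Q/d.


Cycle = 4750.7632 / 174.0630 = 27.2934

27.2934 days


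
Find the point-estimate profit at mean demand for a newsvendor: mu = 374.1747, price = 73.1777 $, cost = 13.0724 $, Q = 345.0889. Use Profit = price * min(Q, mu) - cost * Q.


Sales at mu = min(345.0889, 374.1747) = 345.0889
Revenue = 73.1777 * 345.0889 = 25252.8120
Total cost = 13.0724 * 345.0889 = 4511.1401
Profit = 25252.8120 - 4511.1401 = 20741.6719

20741.6719 $


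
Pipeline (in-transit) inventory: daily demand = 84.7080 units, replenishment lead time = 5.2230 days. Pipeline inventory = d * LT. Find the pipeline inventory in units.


Pipeline = 84.7080 * 5.2230 = 442.4299

442.4299 units


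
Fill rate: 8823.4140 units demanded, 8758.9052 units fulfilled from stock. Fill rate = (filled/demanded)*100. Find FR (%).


FR = 8758.9052 / 8823.4140 * 100 = 99.2689

99.2689%


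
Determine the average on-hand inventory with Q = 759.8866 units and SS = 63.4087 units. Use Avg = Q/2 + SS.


Q/2 = 379.9433
Avg = 379.9433 + 63.4087 = 443.3520

443.3520 units


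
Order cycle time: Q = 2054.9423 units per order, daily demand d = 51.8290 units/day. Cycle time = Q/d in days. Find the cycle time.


Cycle = 2054.9423 / 51.8290 = 39.6485

39.6485 days


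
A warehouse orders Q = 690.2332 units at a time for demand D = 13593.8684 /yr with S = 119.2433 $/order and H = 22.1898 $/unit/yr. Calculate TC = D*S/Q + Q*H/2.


Ordering cost = D*S/Q = 2348.4494
Holding cost = Q*H/2 = 7658.0683
TC = 2348.4494 + 7658.0683 = 10006.5177

10006.5177 $/yr


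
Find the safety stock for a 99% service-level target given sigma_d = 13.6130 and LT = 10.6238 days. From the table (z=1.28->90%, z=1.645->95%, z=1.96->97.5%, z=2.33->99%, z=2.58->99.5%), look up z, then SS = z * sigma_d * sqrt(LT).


From the table, SL = 99% corresponds to z = 2.33
sqrt(LT) = sqrt(10.6238) = 3.2594
SS = 2.33 * 13.6130 * 3.2594 = 103.3831

103.3831 units


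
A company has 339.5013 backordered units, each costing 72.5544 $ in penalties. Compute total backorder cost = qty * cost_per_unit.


Total = 339.5013 * 72.5544 = 24632.3131

24632.3131 $


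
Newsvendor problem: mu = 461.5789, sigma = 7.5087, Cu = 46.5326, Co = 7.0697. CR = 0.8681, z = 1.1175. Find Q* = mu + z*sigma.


CR = Cu/(Cu+Co) = 46.5326/(46.5326+7.0697) = 0.8681
z = 1.1175
Q* = 461.5789 + 1.1175 * 7.5087 = 469.9699

469.9699 units


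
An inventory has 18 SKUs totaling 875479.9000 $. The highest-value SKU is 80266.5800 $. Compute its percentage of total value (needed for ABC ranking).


Top item = 80266.5800
Total = 875479.9000
Percentage = 80266.5800 / 875479.9000 * 100 = 9.1683

9.1683%


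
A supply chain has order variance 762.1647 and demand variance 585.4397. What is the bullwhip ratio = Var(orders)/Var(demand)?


BW = 762.1647 / 585.4397 = 1.3019

1.3019


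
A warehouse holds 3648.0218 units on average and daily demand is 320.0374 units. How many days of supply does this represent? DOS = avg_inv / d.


DOS = 3648.0218 / 320.0374 = 11.3987

11.3987 days


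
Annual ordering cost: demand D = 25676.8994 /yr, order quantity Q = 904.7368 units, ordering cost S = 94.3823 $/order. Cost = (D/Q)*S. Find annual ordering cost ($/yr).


Number of orders = D/Q = 28.3805
Cost = 28.3805 * 94.3823 = 2678.6186

2678.6186 $/yr


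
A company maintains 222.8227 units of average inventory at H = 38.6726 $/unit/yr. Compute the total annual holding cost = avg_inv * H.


Cost = 222.8227 * 38.6726 = 8617.1331

8617.1331 $/yr


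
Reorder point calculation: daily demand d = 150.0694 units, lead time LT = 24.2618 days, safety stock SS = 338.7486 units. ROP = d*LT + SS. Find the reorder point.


d*LT = 150.0694 * 24.2618 = 3640.9538
ROP = 3640.9538 + 338.7486 = 3979.7024

3979.7024 units


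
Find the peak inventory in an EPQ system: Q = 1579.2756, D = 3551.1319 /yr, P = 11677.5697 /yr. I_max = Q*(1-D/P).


D/P = 0.3041
1 - D/P = 0.6959
I_max = 1579.2756 * 0.6959 = 1099.0202

1099.0202 units


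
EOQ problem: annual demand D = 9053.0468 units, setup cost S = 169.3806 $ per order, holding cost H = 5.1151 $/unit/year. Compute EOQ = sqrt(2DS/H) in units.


2*D*S = 2 * 9053.0468 * 169.3806 = 3066820.9976
2*D*S/H = 599562.2759
EOQ = sqrt(599562.2759) = 774.3141

774.3141 units


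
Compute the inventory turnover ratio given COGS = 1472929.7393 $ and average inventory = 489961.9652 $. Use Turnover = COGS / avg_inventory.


Turnover = 1472929.7393 / 489961.9652 = 3.0062

3.0062


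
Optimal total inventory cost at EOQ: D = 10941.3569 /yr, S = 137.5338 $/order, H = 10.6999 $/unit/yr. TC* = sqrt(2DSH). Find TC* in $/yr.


2*D*S*H = 32202555.8192
TC* = sqrt(32202555.8192) = 5674.7296

5674.7296 $/yr


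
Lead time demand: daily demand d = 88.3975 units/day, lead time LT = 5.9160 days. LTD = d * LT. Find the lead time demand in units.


LTD = 88.3975 * 5.9160 = 522.9596

522.9596 units


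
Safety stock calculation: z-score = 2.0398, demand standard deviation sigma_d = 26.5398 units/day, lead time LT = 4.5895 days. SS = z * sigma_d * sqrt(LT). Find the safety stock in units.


sqrt(LT) = sqrt(4.5895) = 2.1423
SS = 2.0398 * 26.5398 * 2.1423 = 115.9759

115.9759 units


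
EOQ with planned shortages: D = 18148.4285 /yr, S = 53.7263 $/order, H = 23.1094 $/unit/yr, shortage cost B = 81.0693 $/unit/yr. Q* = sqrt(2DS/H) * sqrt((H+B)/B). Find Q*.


sqrt(2DS/H) = 290.4916
sqrt((H+B)/B) = 1.1336
Q* = 290.4916 * 1.1336 = 329.3024

329.3024 units


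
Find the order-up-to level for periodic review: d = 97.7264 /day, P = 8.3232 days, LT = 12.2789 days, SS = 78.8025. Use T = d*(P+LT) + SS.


P + LT = 20.6021
d*(P+LT) = 97.7264 * 20.6021 = 2013.3691
T = 2013.3691 + 78.8025 = 2092.1716

2092.1716 units


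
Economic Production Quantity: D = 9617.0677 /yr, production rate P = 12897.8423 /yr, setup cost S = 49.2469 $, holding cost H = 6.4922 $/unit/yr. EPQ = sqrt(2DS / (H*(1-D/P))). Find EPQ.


1 - D/P = 1 - 0.7456 = 0.2544
H*(1-D/P) = 1.6514
2DS = 947221.5426
EPQ = sqrt(573588.3804) = 757.3562

757.3562 units


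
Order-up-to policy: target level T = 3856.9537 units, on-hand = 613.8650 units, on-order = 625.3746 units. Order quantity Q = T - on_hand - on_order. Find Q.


Inventory position = OH + OO = 613.8650 + 625.3746 = 1239.2396
Q = 3856.9537 - 1239.2396 = 2617.7141

2617.7141 units


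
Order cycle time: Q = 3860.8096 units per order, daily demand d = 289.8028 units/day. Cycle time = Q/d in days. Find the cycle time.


Cycle = 3860.8096 / 289.8028 = 13.3222

13.3222 days


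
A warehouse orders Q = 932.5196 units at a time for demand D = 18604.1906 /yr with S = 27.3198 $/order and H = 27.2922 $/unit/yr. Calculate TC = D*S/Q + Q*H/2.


Ordering cost = D*S/Q = 545.0424
Holding cost = Q*H/2 = 12725.2557
TC = 545.0424 + 12725.2557 = 13270.2982

13270.2982 $/yr


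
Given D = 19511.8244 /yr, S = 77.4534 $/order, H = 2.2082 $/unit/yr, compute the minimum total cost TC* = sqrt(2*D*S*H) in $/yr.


2*D*S*H = 6674316.0330
TC* = sqrt(6674316.0330) = 2583.4698

2583.4698 $/yr


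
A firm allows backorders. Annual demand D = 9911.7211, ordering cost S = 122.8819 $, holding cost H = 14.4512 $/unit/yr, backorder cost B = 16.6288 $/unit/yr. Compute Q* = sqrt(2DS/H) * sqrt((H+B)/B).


sqrt(2DS/H) = 410.5646
sqrt((H+B)/B) = 1.3671
Q* = 410.5646 * 1.3671 = 561.2955

561.2955 units


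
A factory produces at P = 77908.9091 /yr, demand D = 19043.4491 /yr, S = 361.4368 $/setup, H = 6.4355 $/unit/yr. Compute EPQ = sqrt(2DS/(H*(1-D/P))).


1 - D/P = 1 - 0.2444 = 0.7556
H*(1-D/P) = 4.8625
2DS = 13766006.6073
EPQ = sqrt(2831080.7722) = 1682.5816

1682.5816 units


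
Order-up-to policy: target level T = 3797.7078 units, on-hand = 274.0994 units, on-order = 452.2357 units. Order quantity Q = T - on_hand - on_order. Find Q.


Inventory position = OH + OO = 274.0994 + 452.2357 = 726.3351
Q = 3797.7078 - 726.3351 = 3071.3727

3071.3727 units


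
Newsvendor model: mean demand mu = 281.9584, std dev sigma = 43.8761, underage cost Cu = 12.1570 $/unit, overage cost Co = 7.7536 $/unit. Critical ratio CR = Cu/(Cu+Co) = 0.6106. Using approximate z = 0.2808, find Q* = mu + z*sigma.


CR = Cu/(Cu+Co) = 12.1570/(12.1570+7.7536) = 0.6106
z = 0.2808
Q* = 281.9584 + 0.2808 * 43.8761 = 294.2788

294.2788 units


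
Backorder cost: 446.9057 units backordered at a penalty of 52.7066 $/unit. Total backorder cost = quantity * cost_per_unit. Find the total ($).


Total = 446.9057 * 52.7066 = 23554.8800

23554.8800 $


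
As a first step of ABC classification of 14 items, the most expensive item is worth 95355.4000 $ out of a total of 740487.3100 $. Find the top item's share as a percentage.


Top item = 95355.4000
Total = 740487.3100
Percentage = 95355.4000 / 740487.3100 * 100 = 12.8774

12.8774%


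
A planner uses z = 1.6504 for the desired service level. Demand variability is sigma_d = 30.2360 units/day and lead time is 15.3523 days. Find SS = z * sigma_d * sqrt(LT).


sqrt(LT) = sqrt(15.3523) = 3.9182
SS = 1.6504 * 30.2360 * 3.9182 = 195.5241

195.5241 units


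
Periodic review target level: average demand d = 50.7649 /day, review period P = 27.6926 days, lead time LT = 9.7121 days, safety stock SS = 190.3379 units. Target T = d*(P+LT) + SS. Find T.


P + LT = 37.4047
d*(P+LT) = 50.7649 * 37.4047 = 1898.8459
T = 1898.8459 + 190.3379 = 2089.1838

2089.1838 units


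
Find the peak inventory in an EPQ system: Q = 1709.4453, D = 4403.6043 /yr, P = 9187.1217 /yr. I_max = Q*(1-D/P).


D/P = 0.4793
1 - D/P = 0.5207
I_max = 1709.4453 * 0.5207 = 890.0678

890.0678 units


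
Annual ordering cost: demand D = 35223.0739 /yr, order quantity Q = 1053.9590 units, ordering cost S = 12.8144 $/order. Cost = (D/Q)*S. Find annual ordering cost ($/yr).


Number of orders = D/Q = 33.4198
Cost = 33.4198 * 12.8144 = 428.2544

428.2544 $/yr


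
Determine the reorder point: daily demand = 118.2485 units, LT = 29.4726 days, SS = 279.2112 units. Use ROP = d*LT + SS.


d*LT = 118.2485 * 29.4726 = 3485.0907
ROP = 3485.0907 + 279.2112 = 3764.3019

3764.3019 units


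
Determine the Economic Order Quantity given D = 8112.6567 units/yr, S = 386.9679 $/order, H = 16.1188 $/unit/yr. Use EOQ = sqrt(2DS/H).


2*D*S = 2 * 8112.6567 * 386.9679 = 6278675.4532
2*D*S/H = 389524.9928
EOQ = sqrt(389524.9928) = 624.1194

624.1194 units


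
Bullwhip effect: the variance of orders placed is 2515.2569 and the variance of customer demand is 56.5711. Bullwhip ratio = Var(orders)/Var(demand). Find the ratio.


BW = 2515.2569 / 56.5711 = 44.4619

44.4619


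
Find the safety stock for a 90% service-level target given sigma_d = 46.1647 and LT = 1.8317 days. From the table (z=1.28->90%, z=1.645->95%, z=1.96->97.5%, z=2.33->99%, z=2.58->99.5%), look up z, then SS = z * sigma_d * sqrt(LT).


From the table, SL = 90% corresponds to z = 1.28
sqrt(LT) = sqrt(1.8317) = 1.3534
SS = 1.28 * 46.1647 * 1.3534 = 79.9737

79.9737 units


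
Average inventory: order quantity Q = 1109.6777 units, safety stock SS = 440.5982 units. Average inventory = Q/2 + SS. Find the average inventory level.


Q/2 = 554.8388
Avg = 554.8388 + 440.5982 = 995.4370

995.4370 units


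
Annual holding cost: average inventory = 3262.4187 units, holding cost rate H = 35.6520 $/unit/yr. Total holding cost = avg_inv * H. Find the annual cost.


Cost = 3262.4187 * 35.6520 = 116311.7515

116311.7515 $/yr


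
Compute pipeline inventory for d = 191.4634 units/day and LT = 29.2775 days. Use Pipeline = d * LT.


Pipeline = 191.4634 * 29.2775 = 5605.5697

5605.5697 units


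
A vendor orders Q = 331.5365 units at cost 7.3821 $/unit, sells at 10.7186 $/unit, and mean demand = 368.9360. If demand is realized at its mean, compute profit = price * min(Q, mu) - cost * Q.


Sales at mu = min(331.5365, 368.9360) = 331.5365
Revenue = 10.7186 * 331.5365 = 3553.6071
Total cost = 7.3821 * 331.5365 = 2447.4356
Profit = 3553.6071 - 2447.4356 = 1106.1715

1106.1715 $


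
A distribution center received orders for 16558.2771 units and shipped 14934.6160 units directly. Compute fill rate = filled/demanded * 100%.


FR = 14934.6160 / 16558.2771 * 100 = 90.1943

90.1943%


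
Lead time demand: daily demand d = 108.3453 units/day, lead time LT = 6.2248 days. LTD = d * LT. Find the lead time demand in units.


LTD = 108.3453 * 6.2248 = 674.4278

674.4278 units


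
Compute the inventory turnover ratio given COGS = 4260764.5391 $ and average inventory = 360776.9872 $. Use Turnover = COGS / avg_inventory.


Turnover = 4260764.5391 / 360776.9872 = 11.8100

11.8100


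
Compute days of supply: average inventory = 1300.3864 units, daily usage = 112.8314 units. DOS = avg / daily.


DOS = 1300.3864 / 112.8314 = 11.5250

11.5250 days


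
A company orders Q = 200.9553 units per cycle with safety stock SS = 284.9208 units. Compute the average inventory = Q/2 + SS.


Q/2 = 100.4776
Avg = 100.4776 + 284.9208 = 385.3984

385.3984 units


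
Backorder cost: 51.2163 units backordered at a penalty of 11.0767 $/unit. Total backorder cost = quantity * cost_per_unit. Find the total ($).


Total = 51.2163 * 11.0767 = 567.3076

567.3076 $


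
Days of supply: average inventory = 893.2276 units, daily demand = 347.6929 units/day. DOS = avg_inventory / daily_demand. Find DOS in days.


DOS = 893.2276 / 347.6929 = 2.5690

2.5690 days


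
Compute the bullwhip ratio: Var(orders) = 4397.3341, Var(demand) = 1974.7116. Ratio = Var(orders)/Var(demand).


BW = 4397.3341 / 1974.7116 = 2.2268

2.2268


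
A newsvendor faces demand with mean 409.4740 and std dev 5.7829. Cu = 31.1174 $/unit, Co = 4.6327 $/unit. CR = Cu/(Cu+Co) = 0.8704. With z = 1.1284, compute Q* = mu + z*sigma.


CR = Cu/(Cu+Co) = 31.1174/(31.1174+4.6327) = 0.8704
z = 1.1284
Q* = 409.4740 + 1.1284 * 5.7829 = 415.9994

415.9994 units


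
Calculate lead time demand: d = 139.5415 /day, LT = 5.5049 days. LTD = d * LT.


LTD = 139.5415 * 5.5049 = 768.1620

768.1620 units


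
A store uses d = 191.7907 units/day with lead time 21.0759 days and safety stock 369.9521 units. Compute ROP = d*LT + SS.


d*LT = 191.7907 * 21.0759 = 4042.1616
ROP = 4042.1616 + 369.9521 = 4412.1137

4412.1137 units


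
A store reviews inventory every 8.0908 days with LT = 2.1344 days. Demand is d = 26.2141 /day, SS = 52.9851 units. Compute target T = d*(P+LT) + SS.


P + LT = 10.2252
d*(P+LT) = 26.2141 * 10.2252 = 268.0444
T = 268.0444 + 52.9851 = 321.0295

321.0295 units


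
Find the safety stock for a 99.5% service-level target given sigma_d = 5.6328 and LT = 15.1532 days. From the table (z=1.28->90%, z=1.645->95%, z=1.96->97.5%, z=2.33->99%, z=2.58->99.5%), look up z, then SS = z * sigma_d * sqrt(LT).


From the table, SL = 99.5% corresponds to z = 2.58
sqrt(LT) = sqrt(15.1532) = 3.8927
SS = 2.58 * 5.6328 * 3.8927 = 56.5713

56.5713 units


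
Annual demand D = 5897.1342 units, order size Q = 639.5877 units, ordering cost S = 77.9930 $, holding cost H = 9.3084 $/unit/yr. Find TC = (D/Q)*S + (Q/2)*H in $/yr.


Ordering cost = D*S/Q = 719.1120
Holding cost = Q*H/2 = 2976.7691
TC = 719.1120 + 2976.7691 = 3695.8811

3695.8811 $/yr


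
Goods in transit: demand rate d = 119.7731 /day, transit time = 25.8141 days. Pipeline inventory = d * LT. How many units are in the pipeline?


Pipeline = 119.7731 * 25.8141 = 3091.8348

3091.8348 units


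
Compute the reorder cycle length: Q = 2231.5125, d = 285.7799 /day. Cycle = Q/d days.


Cycle = 2231.5125 / 285.7799 = 7.8085

7.8085 days


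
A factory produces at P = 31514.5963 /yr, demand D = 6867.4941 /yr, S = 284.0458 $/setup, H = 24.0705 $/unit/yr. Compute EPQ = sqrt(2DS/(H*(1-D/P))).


1 - D/P = 1 - 0.2179 = 0.7821
H*(1-D/P) = 18.8252
2DS = 3901365.7113
EPQ = sqrt(207241.8370) = 455.2382

455.2382 units


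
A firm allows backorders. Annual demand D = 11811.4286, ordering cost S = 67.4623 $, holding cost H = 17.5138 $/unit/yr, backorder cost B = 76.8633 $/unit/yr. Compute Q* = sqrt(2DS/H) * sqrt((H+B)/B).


sqrt(2DS/H) = 301.6523
sqrt((H+B)/B) = 1.1081
Q* = 301.6523 * 1.1081 = 334.2569

334.2569 units


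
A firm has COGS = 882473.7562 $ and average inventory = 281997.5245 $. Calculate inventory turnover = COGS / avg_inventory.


Turnover = 882473.7562 / 281997.5245 = 3.1294

3.1294


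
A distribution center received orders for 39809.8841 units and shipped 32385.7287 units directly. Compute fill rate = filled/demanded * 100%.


FR = 32385.7287 / 39809.8841 * 100 = 81.3510

81.3510%


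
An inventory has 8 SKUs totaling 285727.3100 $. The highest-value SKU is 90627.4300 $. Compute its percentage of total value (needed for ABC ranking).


Top item = 90627.4300
Total = 285727.3100
Percentage = 90627.4300 / 285727.3100 * 100 = 31.7182

31.7182%


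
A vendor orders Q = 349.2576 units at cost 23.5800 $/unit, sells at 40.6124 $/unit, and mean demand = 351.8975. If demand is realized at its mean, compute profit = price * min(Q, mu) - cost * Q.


Sales at mu = min(349.2576, 351.8975) = 349.2576
Revenue = 40.6124 * 349.2576 = 14184.1894
Total cost = 23.5800 * 349.2576 = 8235.4942
Profit = 14184.1894 - 8235.4942 = 5948.6951

5948.6951 $


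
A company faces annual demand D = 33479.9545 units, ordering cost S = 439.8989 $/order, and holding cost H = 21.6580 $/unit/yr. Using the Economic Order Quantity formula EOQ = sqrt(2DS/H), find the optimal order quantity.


2*D*S = 2 * 33479.9545 * 439.8989 = 29455590.3132
2*D*S/H = 1360032.7968
EOQ = sqrt(1360032.7968) = 1166.2044

1166.2044 units


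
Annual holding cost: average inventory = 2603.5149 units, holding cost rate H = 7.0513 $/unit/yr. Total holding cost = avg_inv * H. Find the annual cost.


Cost = 2603.5149 * 7.0513 = 18358.1646

18358.1646 $/yr


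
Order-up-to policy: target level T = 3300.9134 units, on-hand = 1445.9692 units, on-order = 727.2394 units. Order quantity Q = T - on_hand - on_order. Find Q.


Inventory position = OH + OO = 1445.9692 + 727.2394 = 2173.2086
Q = 3300.9134 - 2173.2086 = 1127.7048

1127.7048 units


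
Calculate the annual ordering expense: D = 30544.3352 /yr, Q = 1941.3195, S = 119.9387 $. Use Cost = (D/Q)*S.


Number of orders = D/Q = 15.7338
Cost = 15.7338 * 119.9387 = 1887.0917

1887.0917 $/yr


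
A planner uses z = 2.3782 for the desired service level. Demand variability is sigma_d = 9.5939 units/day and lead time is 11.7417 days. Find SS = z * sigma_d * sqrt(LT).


sqrt(LT) = sqrt(11.7417) = 3.4266
SS = 2.3782 * 9.5939 * 3.4266 = 78.1824

78.1824 units


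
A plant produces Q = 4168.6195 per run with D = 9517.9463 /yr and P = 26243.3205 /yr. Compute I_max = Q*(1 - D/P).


D/P = 0.3627
1 - D/P = 0.6373
I_max = 4168.6195 * 0.6373 = 2656.7416

2656.7416 units


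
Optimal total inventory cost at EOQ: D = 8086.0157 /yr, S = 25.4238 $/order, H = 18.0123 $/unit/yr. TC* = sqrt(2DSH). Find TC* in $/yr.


2*D*S*H = 7405838.0546
TC* = sqrt(7405838.0546) = 2721.3669

2721.3669 $/yr


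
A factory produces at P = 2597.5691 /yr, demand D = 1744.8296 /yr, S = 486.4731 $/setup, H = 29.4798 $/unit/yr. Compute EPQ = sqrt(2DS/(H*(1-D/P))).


1 - D/P = 1 - 0.6717 = 0.3283
H*(1-D/P) = 9.6777
2DS = 1697625.3290
EPQ = sqrt(175415.5310) = 418.8264

418.8264 units


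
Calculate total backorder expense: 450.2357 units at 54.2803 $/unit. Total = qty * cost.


Total = 450.2357 * 54.2803 = 24438.9289

24438.9289 $


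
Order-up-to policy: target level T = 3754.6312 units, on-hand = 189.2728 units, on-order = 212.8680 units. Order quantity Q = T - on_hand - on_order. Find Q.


Inventory position = OH + OO = 189.2728 + 212.8680 = 402.1408
Q = 3754.6312 - 402.1408 = 3352.4904

3352.4904 units


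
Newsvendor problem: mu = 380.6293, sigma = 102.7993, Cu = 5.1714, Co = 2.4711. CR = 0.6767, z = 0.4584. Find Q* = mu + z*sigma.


CR = Cu/(Cu+Co) = 5.1714/(5.1714+2.4711) = 0.6767
z = 0.4584
Q* = 380.6293 + 0.4584 * 102.7993 = 427.7525

427.7525 units


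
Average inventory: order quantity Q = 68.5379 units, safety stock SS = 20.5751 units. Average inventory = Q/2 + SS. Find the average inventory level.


Q/2 = 34.2689
Avg = 34.2689 + 20.5751 = 54.8440

54.8440 units


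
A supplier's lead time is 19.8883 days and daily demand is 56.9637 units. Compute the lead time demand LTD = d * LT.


LTD = 56.9637 * 19.8883 = 1132.9112

1132.9112 units


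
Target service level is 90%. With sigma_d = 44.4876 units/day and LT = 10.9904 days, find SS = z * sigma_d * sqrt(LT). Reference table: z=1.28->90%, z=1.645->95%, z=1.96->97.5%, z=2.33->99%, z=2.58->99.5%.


From the table, SL = 90% corresponds to z = 1.28
sqrt(LT) = sqrt(10.9904) = 3.3152
SS = 1.28 * 44.4876 * 3.3152 = 188.7799

188.7799 units


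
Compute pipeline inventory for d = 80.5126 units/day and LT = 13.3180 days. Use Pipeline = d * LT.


Pipeline = 80.5126 * 13.3180 = 1072.2668

1072.2668 units


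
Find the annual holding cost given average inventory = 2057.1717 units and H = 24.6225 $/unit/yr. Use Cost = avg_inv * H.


Cost = 2057.1717 * 24.6225 = 50652.7102

50652.7102 $/yr


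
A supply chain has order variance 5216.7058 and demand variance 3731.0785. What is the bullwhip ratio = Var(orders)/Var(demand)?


BW = 5216.7058 / 3731.0785 = 1.3982

1.3982


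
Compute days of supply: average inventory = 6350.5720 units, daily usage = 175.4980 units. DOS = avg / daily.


DOS = 6350.5720 / 175.4980 = 36.1860

36.1860 days


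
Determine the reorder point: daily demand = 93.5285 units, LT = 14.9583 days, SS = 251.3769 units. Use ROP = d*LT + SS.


d*LT = 93.5285 * 14.9583 = 1399.0274
ROP = 1399.0274 + 251.3769 = 1650.4043

1650.4043 units


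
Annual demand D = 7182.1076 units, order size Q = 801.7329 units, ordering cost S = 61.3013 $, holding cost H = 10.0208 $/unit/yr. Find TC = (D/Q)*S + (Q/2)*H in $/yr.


Ordering cost = D*S/Q = 549.1511
Holding cost = Q*H/2 = 4017.0025
TC = 549.1511 + 4017.0025 = 4566.1537

4566.1537 $/yr


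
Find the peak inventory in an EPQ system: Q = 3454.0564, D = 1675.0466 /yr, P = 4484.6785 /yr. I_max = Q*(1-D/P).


D/P = 0.3735
1 - D/P = 0.6265
I_max = 3454.0564 * 0.6265 = 2163.9516

2163.9516 units


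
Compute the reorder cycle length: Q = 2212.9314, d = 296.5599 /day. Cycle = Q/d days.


Cycle = 2212.9314 / 296.5599 = 7.4620

7.4620 days


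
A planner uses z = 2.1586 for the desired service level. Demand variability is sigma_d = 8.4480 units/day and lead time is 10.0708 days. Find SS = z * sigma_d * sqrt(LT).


sqrt(LT) = sqrt(10.0708) = 3.1735
SS = 2.1586 * 8.4480 * 3.1735 = 57.8706

57.8706 units


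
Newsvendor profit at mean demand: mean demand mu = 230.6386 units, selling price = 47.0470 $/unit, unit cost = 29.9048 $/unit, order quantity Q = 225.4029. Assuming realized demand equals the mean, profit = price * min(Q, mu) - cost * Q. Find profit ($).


Sales at mu = min(225.4029, 230.6386) = 225.4029
Revenue = 47.0470 * 225.4029 = 10604.5302
Total cost = 29.9048 * 225.4029 = 6740.6286
Profit = 10604.5302 - 6740.6286 = 3863.9016

3863.9016 $


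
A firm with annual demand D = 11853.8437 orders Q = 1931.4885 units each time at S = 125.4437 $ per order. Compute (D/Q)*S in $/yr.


Number of orders = D/Q = 6.1372
Cost = 6.1372 * 125.4437 = 769.8674

769.8674 $/yr


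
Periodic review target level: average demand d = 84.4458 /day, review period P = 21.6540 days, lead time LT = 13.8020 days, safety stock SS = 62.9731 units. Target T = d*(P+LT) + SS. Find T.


P + LT = 35.4560
d*(P+LT) = 84.4458 * 35.4560 = 2994.1103
T = 2994.1103 + 62.9731 = 3057.0834

3057.0834 units


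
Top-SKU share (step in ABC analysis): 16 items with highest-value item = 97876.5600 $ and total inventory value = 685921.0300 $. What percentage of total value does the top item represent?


Top item = 97876.5600
Total = 685921.0300
Percentage = 97876.5600 / 685921.0300 * 100 = 14.2694

14.2694%


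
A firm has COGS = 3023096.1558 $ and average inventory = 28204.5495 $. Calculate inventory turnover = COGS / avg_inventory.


Turnover = 3023096.1558 / 28204.5495 = 107.1847

107.1847


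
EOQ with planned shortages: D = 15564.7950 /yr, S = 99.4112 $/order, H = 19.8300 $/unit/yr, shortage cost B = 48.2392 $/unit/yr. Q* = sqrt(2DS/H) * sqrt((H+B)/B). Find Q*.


sqrt(2DS/H) = 395.0418
sqrt((H+B)/B) = 1.1879
Q* = 395.0418 * 1.1879 = 469.2651

469.2651 units


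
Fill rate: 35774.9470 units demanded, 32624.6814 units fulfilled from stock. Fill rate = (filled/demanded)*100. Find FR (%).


FR = 32624.6814 / 35774.9470 * 100 = 91.1942

91.1942%


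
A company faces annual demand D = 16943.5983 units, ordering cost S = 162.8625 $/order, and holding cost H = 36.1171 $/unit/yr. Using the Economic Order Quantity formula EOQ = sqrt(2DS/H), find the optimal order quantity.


2*D*S = 2 * 16943.5983 * 162.8625 = 5518953.5563
2*D*S/H = 152807.2175
EOQ = sqrt(152807.2175) = 390.9056

390.9056 units


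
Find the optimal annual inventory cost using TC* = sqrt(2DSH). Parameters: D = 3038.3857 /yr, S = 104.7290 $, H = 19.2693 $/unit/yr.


2*D*S*H = 12263255.9890
TC* = sqrt(12263255.9890) = 3501.8932

3501.8932 $/yr


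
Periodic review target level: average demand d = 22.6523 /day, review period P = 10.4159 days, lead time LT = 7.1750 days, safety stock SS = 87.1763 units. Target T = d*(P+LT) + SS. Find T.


P + LT = 17.5909
d*(P+LT) = 22.6523 * 17.5909 = 398.4743
T = 398.4743 + 87.1763 = 485.6506

485.6506 units


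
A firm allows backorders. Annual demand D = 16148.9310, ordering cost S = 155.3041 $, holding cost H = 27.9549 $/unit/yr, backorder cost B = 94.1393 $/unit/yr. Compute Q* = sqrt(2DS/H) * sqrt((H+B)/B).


sqrt(2DS/H) = 423.5936
sqrt((H+B)/B) = 1.1388
Q* = 423.5936 * 1.1388 = 482.4046

482.4046 units


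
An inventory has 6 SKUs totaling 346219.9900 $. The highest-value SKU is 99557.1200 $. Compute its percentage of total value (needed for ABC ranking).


Top item = 99557.1200
Total = 346219.9900
Percentage = 99557.1200 / 346219.9900 * 100 = 28.7555

28.7555%


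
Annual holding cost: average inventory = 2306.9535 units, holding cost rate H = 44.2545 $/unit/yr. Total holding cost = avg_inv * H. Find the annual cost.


Cost = 2306.9535 * 44.2545 = 102093.0737

102093.0737 $/yr


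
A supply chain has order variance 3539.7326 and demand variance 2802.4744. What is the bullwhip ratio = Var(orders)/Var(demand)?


BW = 3539.7326 / 2802.4744 = 1.2631

1.2631


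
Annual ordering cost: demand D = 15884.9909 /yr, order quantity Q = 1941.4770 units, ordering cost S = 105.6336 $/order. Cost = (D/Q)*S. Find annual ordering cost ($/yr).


Number of orders = D/Q = 8.1819
Cost = 8.1819 * 105.6336 = 864.2847

864.2847 $/yr


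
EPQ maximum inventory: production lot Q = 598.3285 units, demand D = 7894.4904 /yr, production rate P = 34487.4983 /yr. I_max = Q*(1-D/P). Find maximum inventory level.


D/P = 0.2289
1 - D/P = 0.7711
I_max = 598.3285 * 0.7711 = 461.3659

461.3659 units


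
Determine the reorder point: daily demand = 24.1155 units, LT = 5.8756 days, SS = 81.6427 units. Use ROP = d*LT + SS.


d*LT = 24.1155 * 5.8756 = 141.6930
ROP = 141.6930 + 81.6427 = 223.3357

223.3357 units


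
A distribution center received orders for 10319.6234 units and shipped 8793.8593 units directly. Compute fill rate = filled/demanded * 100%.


FR = 8793.8593 / 10319.6234 * 100 = 85.2149

85.2149%


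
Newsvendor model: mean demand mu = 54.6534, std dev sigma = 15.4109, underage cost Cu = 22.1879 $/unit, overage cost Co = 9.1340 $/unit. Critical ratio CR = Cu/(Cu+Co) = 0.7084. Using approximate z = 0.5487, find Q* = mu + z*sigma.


CR = Cu/(Cu+Co) = 22.1879/(22.1879+9.1340) = 0.7084
z = 0.5487
Q* = 54.6534 + 0.5487 * 15.4109 = 63.1094

63.1094 units


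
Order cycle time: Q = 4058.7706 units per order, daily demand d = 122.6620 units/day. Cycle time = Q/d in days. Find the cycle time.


Cycle = 4058.7706 / 122.6620 = 33.0891

33.0891 days


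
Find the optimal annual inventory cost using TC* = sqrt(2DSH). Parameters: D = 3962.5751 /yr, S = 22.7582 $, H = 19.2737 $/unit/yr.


2*D*S*H = 3476246.0337
TC* = sqrt(3476246.0337) = 1864.4694

1864.4694 $/yr


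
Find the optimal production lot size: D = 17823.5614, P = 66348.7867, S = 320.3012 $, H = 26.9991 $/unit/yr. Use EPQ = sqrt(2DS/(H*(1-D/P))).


1 - D/P = 1 - 0.2686 = 0.7314
H*(1-D/P) = 19.7462
2DS = 11417816.2094
EPQ = sqrt(578228.0899) = 760.4131

760.4131 units


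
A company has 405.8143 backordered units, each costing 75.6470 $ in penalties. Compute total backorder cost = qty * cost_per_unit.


Total = 405.8143 * 75.6470 = 30698.6344

30698.6344 $


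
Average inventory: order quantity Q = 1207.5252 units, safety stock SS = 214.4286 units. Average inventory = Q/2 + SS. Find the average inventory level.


Q/2 = 603.7626
Avg = 603.7626 + 214.4286 = 818.1912

818.1912 units


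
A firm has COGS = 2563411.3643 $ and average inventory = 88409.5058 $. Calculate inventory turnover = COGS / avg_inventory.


Turnover = 2563411.3643 / 88409.5058 = 28.9947

28.9947


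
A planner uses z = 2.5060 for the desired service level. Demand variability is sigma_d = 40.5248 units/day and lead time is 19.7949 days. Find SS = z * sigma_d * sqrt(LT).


sqrt(LT) = sqrt(19.7949) = 4.4491
SS = 2.5060 * 40.5248 * 4.4491 = 451.8337

451.8337 units


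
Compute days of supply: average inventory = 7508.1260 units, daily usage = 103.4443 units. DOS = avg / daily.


DOS = 7508.1260 / 103.4443 = 72.5813

72.5813 days


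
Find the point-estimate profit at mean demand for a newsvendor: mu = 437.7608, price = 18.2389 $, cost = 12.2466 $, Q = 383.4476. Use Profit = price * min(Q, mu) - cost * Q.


Sales at mu = min(383.4476, 437.7608) = 383.4476
Revenue = 18.2389 * 383.4476 = 6993.6624
Total cost = 12.2466 * 383.4476 = 4695.9294
Profit = 6993.6624 - 4695.9294 = 2297.7331

2297.7331 $


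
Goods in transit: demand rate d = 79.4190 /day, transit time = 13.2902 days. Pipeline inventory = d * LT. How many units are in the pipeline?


Pipeline = 79.4190 * 13.2902 = 1055.4944

1055.4944 units


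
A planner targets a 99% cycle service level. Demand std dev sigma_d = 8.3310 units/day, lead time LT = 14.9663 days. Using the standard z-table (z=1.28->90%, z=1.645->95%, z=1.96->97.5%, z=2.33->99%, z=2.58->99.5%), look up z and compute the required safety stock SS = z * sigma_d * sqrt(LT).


From the table, SL = 99% corresponds to z = 2.33
sqrt(LT) = sqrt(14.9663) = 3.8686
SS = 2.33 * 8.3310 * 3.8686 = 75.0949

75.0949 units


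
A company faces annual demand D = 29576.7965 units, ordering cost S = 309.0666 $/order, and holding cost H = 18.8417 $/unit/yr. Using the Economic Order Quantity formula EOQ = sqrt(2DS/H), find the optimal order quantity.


2*D*S = 2 * 29576.7965 * 309.0666 = 18282399.8663
2*D*S/H = 970315.8349
EOQ = sqrt(970315.8349) = 985.0461

985.0461 units


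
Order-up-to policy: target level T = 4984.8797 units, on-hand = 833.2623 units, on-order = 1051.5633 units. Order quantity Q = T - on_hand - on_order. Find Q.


Inventory position = OH + OO = 833.2623 + 1051.5633 = 1884.8256
Q = 4984.8797 - 1884.8256 = 3100.0541

3100.0541 units


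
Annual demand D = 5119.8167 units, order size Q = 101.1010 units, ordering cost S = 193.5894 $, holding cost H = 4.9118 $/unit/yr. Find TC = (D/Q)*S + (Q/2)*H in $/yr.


Ordering cost = D*S/Q = 9803.4860
Holding cost = Q*H/2 = 248.2939
TC = 9803.4860 + 248.2939 = 10051.7800

10051.7800 $/yr


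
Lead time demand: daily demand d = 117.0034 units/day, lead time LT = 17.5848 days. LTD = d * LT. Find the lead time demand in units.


LTD = 117.0034 * 17.5848 = 2057.4814

2057.4814 units
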